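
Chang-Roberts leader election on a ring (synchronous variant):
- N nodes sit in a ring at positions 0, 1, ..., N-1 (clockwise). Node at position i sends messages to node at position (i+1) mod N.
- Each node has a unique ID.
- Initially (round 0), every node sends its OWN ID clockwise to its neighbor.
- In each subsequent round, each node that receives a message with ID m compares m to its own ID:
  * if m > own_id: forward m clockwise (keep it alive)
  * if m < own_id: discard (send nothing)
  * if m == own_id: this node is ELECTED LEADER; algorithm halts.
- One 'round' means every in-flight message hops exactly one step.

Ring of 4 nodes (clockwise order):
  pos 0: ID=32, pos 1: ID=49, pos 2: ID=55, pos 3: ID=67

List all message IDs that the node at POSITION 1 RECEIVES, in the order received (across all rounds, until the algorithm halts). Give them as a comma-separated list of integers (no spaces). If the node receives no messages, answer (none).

Round 1: pos1(id49) recv 32: drop; pos2(id55) recv 49: drop; pos3(id67) recv 55: drop; pos0(id32) recv 67: fwd
Round 2: pos1(id49) recv 67: fwd
Round 3: pos2(id55) recv 67: fwd
Round 4: pos3(id67) recv 67: ELECTED

Answer: 32,67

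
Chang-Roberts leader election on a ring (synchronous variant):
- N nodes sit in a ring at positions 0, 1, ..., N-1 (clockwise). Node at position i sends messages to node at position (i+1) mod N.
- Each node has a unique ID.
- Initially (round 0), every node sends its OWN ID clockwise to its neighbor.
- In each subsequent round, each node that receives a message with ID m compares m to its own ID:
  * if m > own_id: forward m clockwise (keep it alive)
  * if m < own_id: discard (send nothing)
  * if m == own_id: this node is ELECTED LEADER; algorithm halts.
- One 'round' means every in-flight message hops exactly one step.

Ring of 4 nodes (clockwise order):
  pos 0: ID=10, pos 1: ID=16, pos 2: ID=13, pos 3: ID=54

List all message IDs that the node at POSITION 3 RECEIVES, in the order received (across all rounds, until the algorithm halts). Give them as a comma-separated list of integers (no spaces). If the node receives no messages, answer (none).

Answer: 13,16,54

Derivation:
Round 1: pos1(id16) recv 10: drop; pos2(id13) recv 16: fwd; pos3(id54) recv 13: drop; pos0(id10) recv 54: fwd
Round 2: pos3(id54) recv 16: drop; pos1(id16) recv 54: fwd
Round 3: pos2(id13) recv 54: fwd
Round 4: pos3(id54) recv 54: ELECTED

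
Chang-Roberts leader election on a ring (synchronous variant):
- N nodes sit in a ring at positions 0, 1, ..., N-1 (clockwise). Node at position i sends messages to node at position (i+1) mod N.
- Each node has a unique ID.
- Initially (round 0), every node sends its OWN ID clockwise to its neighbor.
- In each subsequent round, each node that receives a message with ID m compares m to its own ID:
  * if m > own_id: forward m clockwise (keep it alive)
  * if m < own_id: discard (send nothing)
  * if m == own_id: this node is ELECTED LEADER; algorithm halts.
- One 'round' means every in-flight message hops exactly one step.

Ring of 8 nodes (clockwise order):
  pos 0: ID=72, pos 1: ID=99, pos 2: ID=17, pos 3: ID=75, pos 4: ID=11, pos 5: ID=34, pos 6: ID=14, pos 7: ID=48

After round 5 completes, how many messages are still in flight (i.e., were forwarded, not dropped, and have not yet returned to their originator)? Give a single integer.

Answer: 2

Derivation:
Round 1: pos1(id99) recv 72: drop; pos2(id17) recv 99: fwd; pos3(id75) recv 17: drop; pos4(id11) recv 75: fwd; pos5(id34) recv 11: drop; pos6(id14) recv 34: fwd; pos7(id48) recv 14: drop; pos0(id72) recv 48: drop
Round 2: pos3(id75) recv 99: fwd; pos5(id34) recv 75: fwd; pos7(id48) recv 34: drop
Round 3: pos4(id11) recv 99: fwd; pos6(id14) recv 75: fwd
Round 4: pos5(id34) recv 99: fwd; pos7(id48) recv 75: fwd
Round 5: pos6(id14) recv 99: fwd; pos0(id72) recv 75: fwd
After round 5: 2 messages still in flight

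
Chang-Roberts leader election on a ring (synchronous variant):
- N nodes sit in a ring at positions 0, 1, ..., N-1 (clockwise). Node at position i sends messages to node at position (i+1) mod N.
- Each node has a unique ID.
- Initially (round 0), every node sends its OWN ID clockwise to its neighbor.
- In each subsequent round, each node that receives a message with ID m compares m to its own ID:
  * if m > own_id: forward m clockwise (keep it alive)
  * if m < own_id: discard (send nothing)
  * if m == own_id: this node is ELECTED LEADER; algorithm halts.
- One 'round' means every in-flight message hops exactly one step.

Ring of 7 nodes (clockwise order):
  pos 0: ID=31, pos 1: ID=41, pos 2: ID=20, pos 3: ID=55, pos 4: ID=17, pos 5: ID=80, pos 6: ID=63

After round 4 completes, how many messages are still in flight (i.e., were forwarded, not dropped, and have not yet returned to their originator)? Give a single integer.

Answer: 2

Derivation:
Round 1: pos1(id41) recv 31: drop; pos2(id20) recv 41: fwd; pos3(id55) recv 20: drop; pos4(id17) recv 55: fwd; pos5(id80) recv 17: drop; pos6(id63) recv 80: fwd; pos0(id31) recv 63: fwd
Round 2: pos3(id55) recv 41: drop; pos5(id80) recv 55: drop; pos0(id31) recv 80: fwd; pos1(id41) recv 63: fwd
Round 3: pos1(id41) recv 80: fwd; pos2(id20) recv 63: fwd
Round 4: pos2(id20) recv 80: fwd; pos3(id55) recv 63: fwd
After round 4: 2 messages still in flight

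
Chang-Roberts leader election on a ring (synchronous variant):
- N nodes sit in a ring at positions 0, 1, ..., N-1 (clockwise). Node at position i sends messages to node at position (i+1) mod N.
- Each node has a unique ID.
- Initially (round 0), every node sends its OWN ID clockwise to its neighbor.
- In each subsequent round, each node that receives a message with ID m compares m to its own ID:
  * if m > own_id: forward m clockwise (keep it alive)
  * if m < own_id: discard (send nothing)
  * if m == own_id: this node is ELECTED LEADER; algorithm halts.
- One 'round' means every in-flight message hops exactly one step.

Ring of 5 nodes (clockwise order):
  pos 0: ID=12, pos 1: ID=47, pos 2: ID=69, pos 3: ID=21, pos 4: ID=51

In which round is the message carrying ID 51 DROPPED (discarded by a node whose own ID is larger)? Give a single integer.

Round 1: pos1(id47) recv 12: drop; pos2(id69) recv 47: drop; pos3(id21) recv 69: fwd; pos4(id51) recv 21: drop; pos0(id12) recv 51: fwd
Round 2: pos4(id51) recv 69: fwd; pos1(id47) recv 51: fwd
Round 3: pos0(id12) recv 69: fwd; pos2(id69) recv 51: drop
Round 4: pos1(id47) recv 69: fwd
Round 5: pos2(id69) recv 69: ELECTED
Message ID 51 originates at pos 4; dropped at pos 2 in round 3

Answer: 3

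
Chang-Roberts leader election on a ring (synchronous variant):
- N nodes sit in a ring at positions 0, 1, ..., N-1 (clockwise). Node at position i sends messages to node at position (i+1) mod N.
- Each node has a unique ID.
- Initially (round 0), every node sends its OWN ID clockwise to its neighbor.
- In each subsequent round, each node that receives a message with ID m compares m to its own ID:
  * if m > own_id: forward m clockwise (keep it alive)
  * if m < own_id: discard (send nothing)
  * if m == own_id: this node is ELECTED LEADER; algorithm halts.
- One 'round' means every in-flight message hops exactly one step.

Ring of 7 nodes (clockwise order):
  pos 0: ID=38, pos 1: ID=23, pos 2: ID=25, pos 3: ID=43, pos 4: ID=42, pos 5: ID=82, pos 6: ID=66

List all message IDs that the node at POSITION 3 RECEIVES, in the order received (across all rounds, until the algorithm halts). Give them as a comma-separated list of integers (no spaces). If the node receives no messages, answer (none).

Round 1: pos1(id23) recv 38: fwd; pos2(id25) recv 23: drop; pos3(id43) recv 25: drop; pos4(id42) recv 43: fwd; pos5(id82) recv 42: drop; pos6(id66) recv 82: fwd; pos0(id38) recv 66: fwd
Round 2: pos2(id25) recv 38: fwd; pos5(id82) recv 43: drop; pos0(id38) recv 82: fwd; pos1(id23) recv 66: fwd
Round 3: pos3(id43) recv 38: drop; pos1(id23) recv 82: fwd; pos2(id25) recv 66: fwd
Round 4: pos2(id25) recv 82: fwd; pos3(id43) recv 66: fwd
Round 5: pos3(id43) recv 82: fwd; pos4(id42) recv 66: fwd
Round 6: pos4(id42) recv 82: fwd; pos5(id82) recv 66: drop
Round 7: pos5(id82) recv 82: ELECTED

Answer: 25,38,66,82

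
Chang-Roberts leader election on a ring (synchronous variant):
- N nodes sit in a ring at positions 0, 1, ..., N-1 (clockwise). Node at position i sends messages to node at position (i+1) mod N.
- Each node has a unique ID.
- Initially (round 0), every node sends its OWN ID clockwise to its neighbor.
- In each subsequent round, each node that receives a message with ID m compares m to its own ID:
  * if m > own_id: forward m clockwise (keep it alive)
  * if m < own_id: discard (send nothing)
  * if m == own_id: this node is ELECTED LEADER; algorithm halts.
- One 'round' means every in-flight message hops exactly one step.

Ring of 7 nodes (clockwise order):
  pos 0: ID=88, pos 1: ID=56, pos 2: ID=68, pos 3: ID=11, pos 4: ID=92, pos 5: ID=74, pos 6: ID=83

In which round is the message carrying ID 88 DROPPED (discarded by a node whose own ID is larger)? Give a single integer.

Round 1: pos1(id56) recv 88: fwd; pos2(id68) recv 56: drop; pos3(id11) recv 68: fwd; pos4(id92) recv 11: drop; pos5(id74) recv 92: fwd; pos6(id83) recv 74: drop; pos0(id88) recv 83: drop
Round 2: pos2(id68) recv 88: fwd; pos4(id92) recv 68: drop; pos6(id83) recv 92: fwd
Round 3: pos3(id11) recv 88: fwd; pos0(id88) recv 92: fwd
Round 4: pos4(id92) recv 88: drop; pos1(id56) recv 92: fwd
Round 5: pos2(id68) recv 92: fwd
Round 6: pos3(id11) recv 92: fwd
Round 7: pos4(id92) recv 92: ELECTED
Message ID 88 originates at pos 0; dropped at pos 4 in round 4

Answer: 4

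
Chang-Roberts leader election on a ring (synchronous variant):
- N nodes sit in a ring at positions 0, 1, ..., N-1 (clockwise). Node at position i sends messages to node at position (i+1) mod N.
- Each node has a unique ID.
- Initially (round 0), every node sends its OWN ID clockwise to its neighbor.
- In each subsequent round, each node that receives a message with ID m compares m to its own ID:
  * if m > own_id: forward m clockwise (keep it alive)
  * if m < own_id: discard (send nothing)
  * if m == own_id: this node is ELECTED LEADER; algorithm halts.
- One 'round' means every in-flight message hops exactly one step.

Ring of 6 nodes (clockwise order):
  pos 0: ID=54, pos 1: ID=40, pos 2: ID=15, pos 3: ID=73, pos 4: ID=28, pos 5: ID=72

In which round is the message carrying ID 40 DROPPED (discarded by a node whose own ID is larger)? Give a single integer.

Round 1: pos1(id40) recv 54: fwd; pos2(id15) recv 40: fwd; pos3(id73) recv 15: drop; pos4(id28) recv 73: fwd; pos5(id72) recv 28: drop; pos0(id54) recv 72: fwd
Round 2: pos2(id15) recv 54: fwd; pos3(id73) recv 40: drop; pos5(id72) recv 73: fwd; pos1(id40) recv 72: fwd
Round 3: pos3(id73) recv 54: drop; pos0(id54) recv 73: fwd; pos2(id15) recv 72: fwd
Round 4: pos1(id40) recv 73: fwd; pos3(id73) recv 72: drop
Round 5: pos2(id15) recv 73: fwd
Round 6: pos3(id73) recv 73: ELECTED
Message ID 40 originates at pos 1; dropped at pos 3 in round 2

Answer: 2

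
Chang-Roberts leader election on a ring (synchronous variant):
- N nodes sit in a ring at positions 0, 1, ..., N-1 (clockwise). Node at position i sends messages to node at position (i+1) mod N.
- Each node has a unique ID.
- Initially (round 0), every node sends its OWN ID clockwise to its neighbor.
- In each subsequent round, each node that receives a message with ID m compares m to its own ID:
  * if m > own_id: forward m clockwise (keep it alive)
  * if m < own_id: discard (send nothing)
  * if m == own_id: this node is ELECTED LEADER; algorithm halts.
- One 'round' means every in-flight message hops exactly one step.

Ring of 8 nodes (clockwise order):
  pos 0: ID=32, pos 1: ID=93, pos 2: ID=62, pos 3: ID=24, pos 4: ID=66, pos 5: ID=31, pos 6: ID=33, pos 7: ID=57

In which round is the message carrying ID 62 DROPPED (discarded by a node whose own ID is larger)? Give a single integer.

Answer: 2

Derivation:
Round 1: pos1(id93) recv 32: drop; pos2(id62) recv 93: fwd; pos3(id24) recv 62: fwd; pos4(id66) recv 24: drop; pos5(id31) recv 66: fwd; pos6(id33) recv 31: drop; pos7(id57) recv 33: drop; pos0(id32) recv 57: fwd
Round 2: pos3(id24) recv 93: fwd; pos4(id66) recv 62: drop; pos6(id33) recv 66: fwd; pos1(id93) recv 57: drop
Round 3: pos4(id66) recv 93: fwd; pos7(id57) recv 66: fwd
Round 4: pos5(id31) recv 93: fwd; pos0(id32) recv 66: fwd
Round 5: pos6(id33) recv 93: fwd; pos1(id93) recv 66: drop
Round 6: pos7(id57) recv 93: fwd
Round 7: pos0(id32) recv 93: fwd
Round 8: pos1(id93) recv 93: ELECTED
Message ID 62 originates at pos 2; dropped at pos 4 in round 2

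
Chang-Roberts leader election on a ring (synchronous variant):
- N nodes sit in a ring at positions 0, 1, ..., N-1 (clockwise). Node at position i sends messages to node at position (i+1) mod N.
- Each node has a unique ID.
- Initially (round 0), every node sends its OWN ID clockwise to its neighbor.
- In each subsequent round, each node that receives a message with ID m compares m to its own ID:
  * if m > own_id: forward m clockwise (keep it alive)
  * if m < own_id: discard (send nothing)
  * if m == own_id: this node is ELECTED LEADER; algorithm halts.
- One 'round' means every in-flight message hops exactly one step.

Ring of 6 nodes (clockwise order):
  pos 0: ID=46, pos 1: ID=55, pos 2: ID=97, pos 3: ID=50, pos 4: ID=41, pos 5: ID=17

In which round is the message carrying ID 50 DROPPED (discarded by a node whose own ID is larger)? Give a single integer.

Round 1: pos1(id55) recv 46: drop; pos2(id97) recv 55: drop; pos3(id50) recv 97: fwd; pos4(id41) recv 50: fwd; pos5(id17) recv 41: fwd; pos0(id46) recv 17: drop
Round 2: pos4(id41) recv 97: fwd; pos5(id17) recv 50: fwd; pos0(id46) recv 41: drop
Round 3: pos5(id17) recv 97: fwd; pos0(id46) recv 50: fwd
Round 4: pos0(id46) recv 97: fwd; pos1(id55) recv 50: drop
Round 5: pos1(id55) recv 97: fwd
Round 6: pos2(id97) recv 97: ELECTED
Message ID 50 originates at pos 3; dropped at pos 1 in round 4

Answer: 4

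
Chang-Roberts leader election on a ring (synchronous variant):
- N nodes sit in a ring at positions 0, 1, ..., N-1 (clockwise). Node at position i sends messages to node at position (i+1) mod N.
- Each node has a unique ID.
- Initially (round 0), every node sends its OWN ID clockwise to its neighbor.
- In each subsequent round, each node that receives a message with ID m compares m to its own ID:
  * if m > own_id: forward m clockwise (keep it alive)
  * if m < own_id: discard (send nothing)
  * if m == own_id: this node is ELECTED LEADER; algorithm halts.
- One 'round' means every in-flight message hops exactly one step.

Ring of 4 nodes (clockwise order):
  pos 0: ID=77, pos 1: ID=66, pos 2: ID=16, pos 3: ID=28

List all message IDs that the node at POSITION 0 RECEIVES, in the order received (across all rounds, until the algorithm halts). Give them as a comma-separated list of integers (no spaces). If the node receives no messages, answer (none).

Answer: 28,66,77

Derivation:
Round 1: pos1(id66) recv 77: fwd; pos2(id16) recv 66: fwd; pos3(id28) recv 16: drop; pos0(id77) recv 28: drop
Round 2: pos2(id16) recv 77: fwd; pos3(id28) recv 66: fwd
Round 3: pos3(id28) recv 77: fwd; pos0(id77) recv 66: drop
Round 4: pos0(id77) recv 77: ELECTED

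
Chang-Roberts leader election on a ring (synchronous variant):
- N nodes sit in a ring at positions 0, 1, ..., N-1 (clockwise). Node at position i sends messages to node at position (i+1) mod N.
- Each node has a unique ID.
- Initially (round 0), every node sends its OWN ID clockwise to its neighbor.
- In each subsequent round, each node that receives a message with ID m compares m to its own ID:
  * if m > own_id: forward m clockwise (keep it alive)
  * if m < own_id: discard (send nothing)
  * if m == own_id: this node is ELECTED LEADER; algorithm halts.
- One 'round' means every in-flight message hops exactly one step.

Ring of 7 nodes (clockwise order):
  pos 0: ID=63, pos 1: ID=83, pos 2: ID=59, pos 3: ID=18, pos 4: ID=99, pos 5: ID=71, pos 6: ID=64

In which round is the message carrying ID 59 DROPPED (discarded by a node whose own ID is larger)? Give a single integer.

Answer: 2

Derivation:
Round 1: pos1(id83) recv 63: drop; pos2(id59) recv 83: fwd; pos3(id18) recv 59: fwd; pos4(id99) recv 18: drop; pos5(id71) recv 99: fwd; pos6(id64) recv 71: fwd; pos0(id63) recv 64: fwd
Round 2: pos3(id18) recv 83: fwd; pos4(id99) recv 59: drop; pos6(id64) recv 99: fwd; pos0(id63) recv 71: fwd; pos1(id83) recv 64: drop
Round 3: pos4(id99) recv 83: drop; pos0(id63) recv 99: fwd; pos1(id83) recv 71: drop
Round 4: pos1(id83) recv 99: fwd
Round 5: pos2(id59) recv 99: fwd
Round 6: pos3(id18) recv 99: fwd
Round 7: pos4(id99) recv 99: ELECTED
Message ID 59 originates at pos 2; dropped at pos 4 in round 2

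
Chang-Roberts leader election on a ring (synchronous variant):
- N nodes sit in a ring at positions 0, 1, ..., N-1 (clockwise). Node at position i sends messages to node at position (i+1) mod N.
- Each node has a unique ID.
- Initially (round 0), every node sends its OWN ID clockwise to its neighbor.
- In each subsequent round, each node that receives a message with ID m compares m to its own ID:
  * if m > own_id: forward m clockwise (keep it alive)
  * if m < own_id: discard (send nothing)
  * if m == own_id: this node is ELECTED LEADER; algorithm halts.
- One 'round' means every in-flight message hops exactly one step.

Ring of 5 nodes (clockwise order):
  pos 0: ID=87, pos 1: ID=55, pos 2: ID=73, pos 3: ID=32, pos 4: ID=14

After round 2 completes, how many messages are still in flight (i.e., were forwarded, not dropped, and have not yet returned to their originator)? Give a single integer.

Answer: 2

Derivation:
Round 1: pos1(id55) recv 87: fwd; pos2(id73) recv 55: drop; pos3(id32) recv 73: fwd; pos4(id14) recv 32: fwd; pos0(id87) recv 14: drop
Round 2: pos2(id73) recv 87: fwd; pos4(id14) recv 73: fwd; pos0(id87) recv 32: drop
After round 2: 2 messages still in flight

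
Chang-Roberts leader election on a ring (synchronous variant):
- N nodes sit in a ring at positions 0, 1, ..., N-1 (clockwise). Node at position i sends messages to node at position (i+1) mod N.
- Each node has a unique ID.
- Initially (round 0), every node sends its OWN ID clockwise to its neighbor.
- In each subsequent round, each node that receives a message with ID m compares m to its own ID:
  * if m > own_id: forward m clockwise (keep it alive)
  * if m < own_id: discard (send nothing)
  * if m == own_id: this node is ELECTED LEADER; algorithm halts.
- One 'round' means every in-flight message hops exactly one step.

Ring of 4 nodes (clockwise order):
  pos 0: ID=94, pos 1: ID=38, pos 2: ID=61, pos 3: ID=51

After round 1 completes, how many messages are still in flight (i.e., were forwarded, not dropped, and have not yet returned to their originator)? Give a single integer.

Answer: 2

Derivation:
Round 1: pos1(id38) recv 94: fwd; pos2(id61) recv 38: drop; pos3(id51) recv 61: fwd; pos0(id94) recv 51: drop
After round 1: 2 messages still in flight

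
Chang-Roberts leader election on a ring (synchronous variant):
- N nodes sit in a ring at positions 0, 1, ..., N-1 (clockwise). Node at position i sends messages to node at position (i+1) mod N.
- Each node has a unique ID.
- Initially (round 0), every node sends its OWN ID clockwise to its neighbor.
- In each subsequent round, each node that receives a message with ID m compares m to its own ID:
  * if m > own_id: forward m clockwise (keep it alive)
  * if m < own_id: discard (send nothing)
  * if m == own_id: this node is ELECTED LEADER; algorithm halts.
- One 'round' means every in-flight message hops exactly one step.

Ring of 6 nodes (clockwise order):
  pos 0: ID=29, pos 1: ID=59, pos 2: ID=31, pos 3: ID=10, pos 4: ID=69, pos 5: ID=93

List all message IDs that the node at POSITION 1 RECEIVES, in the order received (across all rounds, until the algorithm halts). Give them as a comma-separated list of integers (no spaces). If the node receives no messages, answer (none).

Answer: 29,93

Derivation:
Round 1: pos1(id59) recv 29: drop; pos2(id31) recv 59: fwd; pos3(id10) recv 31: fwd; pos4(id69) recv 10: drop; pos5(id93) recv 69: drop; pos0(id29) recv 93: fwd
Round 2: pos3(id10) recv 59: fwd; pos4(id69) recv 31: drop; pos1(id59) recv 93: fwd
Round 3: pos4(id69) recv 59: drop; pos2(id31) recv 93: fwd
Round 4: pos3(id10) recv 93: fwd
Round 5: pos4(id69) recv 93: fwd
Round 6: pos5(id93) recv 93: ELECTED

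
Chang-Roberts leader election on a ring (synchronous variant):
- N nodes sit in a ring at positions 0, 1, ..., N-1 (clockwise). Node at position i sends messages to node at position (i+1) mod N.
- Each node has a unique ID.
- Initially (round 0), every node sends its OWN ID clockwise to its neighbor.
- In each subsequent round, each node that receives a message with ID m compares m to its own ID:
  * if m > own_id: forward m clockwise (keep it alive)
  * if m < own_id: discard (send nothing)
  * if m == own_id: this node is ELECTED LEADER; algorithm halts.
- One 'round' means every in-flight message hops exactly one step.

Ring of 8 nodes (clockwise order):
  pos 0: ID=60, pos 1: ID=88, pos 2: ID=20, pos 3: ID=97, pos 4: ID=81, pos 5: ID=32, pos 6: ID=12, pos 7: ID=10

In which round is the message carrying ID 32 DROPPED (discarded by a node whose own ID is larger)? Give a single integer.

Answer: 3

Derivation:
Round 1: pos1(id88) recv 60: drop; pos2(id20) recv 88: fwd; pos3(id97) recv 20: drop; pos4(id81) recv 97: fwd; pos5(id32) recv 81: fwd; pos6(id12) recv 32: fwd; pos7(id10) recv 12: fwd; pos0(id60) recv 10: drop
Round 2: pos3(id97) recv 88: drop; pos5(id32) recv 97: fwd; pos6(id12) recv 81: fwd; pos7(id10) recv 32: fwd; pos0(id60) recv 12: drop
Round 3: pos6(id12) recv 97: fwd; pos7(id10) recv 81: fwd; pos0(id60) recv 32: drop
Round 4: pos7(id10) recv 97: fwd; pos0(id60) recv 81: fwd
Round 5: pos0(id60) recv 97: fwd; pos1(id88) recv 81: drop
Round 6: pos1(id88) recv 97: fwd
Round 7: pos2(id20) recv 97: fwd
Round 8: pos3(id97) recv 97: ELECTED
Message ID 32 originates at pos 5; dropped at pos 0 in round 3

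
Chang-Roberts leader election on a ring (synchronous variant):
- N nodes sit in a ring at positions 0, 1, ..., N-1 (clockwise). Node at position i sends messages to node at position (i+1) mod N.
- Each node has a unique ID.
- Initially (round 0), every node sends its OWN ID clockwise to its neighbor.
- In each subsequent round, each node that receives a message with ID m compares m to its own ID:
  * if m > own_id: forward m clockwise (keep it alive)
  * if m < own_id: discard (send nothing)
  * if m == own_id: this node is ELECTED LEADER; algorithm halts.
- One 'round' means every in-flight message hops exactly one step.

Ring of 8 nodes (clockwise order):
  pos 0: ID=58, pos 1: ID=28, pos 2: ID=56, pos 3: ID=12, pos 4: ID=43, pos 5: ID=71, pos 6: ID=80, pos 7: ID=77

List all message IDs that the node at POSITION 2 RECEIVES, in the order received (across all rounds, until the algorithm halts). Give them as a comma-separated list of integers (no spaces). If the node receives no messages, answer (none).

Answer: 28,58,77,80

Derivation:
Round 1: pos1(id28) recv 58: fwd; pos2(id56) recv 28: drop; pos3(id12) recv 56: fwd; pos4(id43) recv 12: drop; pos5(id71) recv 43: drop; pos6(id80) recv 71: drop; pos7(id77) recv 80: fwd; pos0(id58) recv 77: fwd
Round 2: pos2(id56) recv 58: fwd; pos4(id43) recv 56: fwd; pos0(id58) recv 80: fwd; pos1(id28) recv 77: fwd
Round 3: pos3(id12) recv 58: fwd; pos5(id71) recv 56: drop; pos1(id28) recv 80: fwd; pos2(id56) recv 77: fwd
Round 4: pos4(id43) recv 58: fwd; pos2(id56) recv 80: fwd; pos3(id12) recv 77: fwd
Round 5: pos5(id71) recv 58: drop; pos3(id12) recv 80: fwd; pos4(id43) recv 77: fwd
Round 6: pos4(id43) recv 80: fwd; pos5(id71) recv 77: fwd
Round 7: pos5(id71) recv 80: fwd; pos6(id80) recv 77: drop
Round 8: pos6(id80) recv 80: ELECTED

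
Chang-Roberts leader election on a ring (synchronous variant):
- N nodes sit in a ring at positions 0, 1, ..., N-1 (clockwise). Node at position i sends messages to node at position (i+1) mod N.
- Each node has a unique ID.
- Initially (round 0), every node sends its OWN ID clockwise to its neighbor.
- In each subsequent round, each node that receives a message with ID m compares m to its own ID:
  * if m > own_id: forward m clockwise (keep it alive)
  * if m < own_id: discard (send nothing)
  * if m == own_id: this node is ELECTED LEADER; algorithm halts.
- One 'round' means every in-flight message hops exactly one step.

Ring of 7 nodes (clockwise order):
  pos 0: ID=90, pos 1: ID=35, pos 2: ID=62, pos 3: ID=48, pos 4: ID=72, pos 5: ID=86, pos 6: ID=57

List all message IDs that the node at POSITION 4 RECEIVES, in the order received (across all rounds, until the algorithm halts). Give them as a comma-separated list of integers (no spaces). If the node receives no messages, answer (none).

Round 1: pos1(id35) recv 90: fwd; pos2(id62) recv 35: drop; pos3(id48) recv 62: fwd; pos4(id72) recv 48: drop; pos5(id86) recv 72: drop; pos6(id57) recv 86: fwd; pos0(id90) recv 57: drop
Round 2: pos2(id62) recv 90: fwd; pos4(id72) recv 62: drop; pos0(id90) recv 86: drop
Round 3: pos3(id48) recv 90: fwd
Round 4: pos4(id72) recv 90: fwd
Round 5: pos5(id86) recv 90: fwd
Round 6: pos6(id57) recv 90: fwd
Round 7: pos0(id90) recv 90: ELECTED

Answer: 48,62,90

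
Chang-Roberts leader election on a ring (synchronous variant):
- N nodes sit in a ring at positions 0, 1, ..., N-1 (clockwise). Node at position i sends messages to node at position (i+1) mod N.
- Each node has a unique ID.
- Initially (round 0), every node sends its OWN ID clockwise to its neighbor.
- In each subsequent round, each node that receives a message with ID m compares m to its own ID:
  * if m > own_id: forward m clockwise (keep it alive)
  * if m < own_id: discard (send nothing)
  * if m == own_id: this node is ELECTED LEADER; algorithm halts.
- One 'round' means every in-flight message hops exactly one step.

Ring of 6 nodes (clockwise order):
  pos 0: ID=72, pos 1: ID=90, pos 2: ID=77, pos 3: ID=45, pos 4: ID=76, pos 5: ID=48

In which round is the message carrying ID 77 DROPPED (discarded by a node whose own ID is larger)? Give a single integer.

Round 1: pos1(id90) recv 72: drop; pos2(id77) recv 90: fwd; pos3(id45) recv 77: fwd; pos4(id76) recv 45: drop; pos5(id48) recv 76: fwd; pos0(id72) recv 48: drop
Round 2: pos3(id45) recv 90: fwd; pos4(id76) recv 77: fwd; pos0(id72) recv 76: fwd
Round 3: pos4(id76) recv 90: fwd; pos5(id48) recv 77: fwd; pos1(id90) recv 76: drop
Round 4: pos5(id48) recv 90: fwd; pos0(id72) recv 77: fwd
Round 5: pos0(id72) recv 90: fwd; pos1(id90) recv 77: drop
Round 6: pos1(id90) recv 90: ELECTED
Message ID 77 originates at pos 2; dropped at pos 1 in round 5

Answer: 5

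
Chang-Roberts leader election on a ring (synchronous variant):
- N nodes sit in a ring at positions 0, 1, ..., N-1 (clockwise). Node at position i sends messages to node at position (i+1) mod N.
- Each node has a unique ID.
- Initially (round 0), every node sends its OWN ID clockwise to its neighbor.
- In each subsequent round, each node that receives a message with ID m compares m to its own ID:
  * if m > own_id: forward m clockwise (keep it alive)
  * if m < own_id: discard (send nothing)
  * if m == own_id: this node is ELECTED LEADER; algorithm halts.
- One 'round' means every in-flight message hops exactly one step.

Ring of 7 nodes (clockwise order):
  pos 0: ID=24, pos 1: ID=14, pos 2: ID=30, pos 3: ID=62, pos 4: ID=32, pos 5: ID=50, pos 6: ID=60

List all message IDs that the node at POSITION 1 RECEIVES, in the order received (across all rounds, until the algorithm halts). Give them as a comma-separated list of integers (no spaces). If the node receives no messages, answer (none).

Answer: 24,60,62

Derivation:
Round 1: pos1(id14) recv 24: fwd; pos2(id30) recv 14: drop; pos3(id62) recv 30: drop; pos4(id32) recv 62: fwd; pos5(id50) recv 32: drop; pos6(id60) recv 50: drop; pos0(id24) recv 60: fwd
Round 2: pos2(id30) recv 24: drop; pos5(id50) recv 62: fwd; pos1(id14) recv 60: fwd
Round 3: pos6(id60) recv 62: fwd; pos2(id30) recv 60: fwd
Round 4: pos0(id24) recv 62: fwd; pos3(id62) recv 60: drop
Round 5: pos1(id14) recv 62: fwd
Round 6: pos2(id30) recv 62: fwd
Round 7: pos3(id62) recv 62: ELECTED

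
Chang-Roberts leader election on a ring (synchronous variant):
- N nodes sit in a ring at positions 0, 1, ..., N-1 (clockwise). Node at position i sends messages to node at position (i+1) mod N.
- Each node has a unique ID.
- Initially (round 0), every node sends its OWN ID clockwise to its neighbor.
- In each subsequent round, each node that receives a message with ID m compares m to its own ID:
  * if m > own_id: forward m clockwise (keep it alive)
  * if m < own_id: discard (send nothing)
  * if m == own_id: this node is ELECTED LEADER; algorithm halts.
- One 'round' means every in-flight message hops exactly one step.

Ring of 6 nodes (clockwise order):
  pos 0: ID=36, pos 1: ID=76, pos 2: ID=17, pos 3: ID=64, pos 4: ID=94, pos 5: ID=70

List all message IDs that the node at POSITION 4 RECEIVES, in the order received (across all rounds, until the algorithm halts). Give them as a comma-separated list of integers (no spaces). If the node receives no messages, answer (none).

Answer: 64,76,94

Derivation:
Round 1: pos1(id76) recv 36: drop; pos2(id17) recv 76: fwd; pos3(id64) recv 17: drop; pos4(id94) recv 64: drop; pos5(id70) recv 94: fwd; pos0(id36) recv 70: fwd
Round 2: pos3(id64) recv 76: fwd; pos0(id36) recv 94: fwd; pos1(id76) recv 70: drop
Round 3: pos4(id94) recv 76: drop; pos1(id76) recv 94: fwd
Round 4: pos2(id17) recv 94: fwd
Round 5: pos3(id64) recv 94: fwd
Round 6: pos4(id94) recv 94: ELECTED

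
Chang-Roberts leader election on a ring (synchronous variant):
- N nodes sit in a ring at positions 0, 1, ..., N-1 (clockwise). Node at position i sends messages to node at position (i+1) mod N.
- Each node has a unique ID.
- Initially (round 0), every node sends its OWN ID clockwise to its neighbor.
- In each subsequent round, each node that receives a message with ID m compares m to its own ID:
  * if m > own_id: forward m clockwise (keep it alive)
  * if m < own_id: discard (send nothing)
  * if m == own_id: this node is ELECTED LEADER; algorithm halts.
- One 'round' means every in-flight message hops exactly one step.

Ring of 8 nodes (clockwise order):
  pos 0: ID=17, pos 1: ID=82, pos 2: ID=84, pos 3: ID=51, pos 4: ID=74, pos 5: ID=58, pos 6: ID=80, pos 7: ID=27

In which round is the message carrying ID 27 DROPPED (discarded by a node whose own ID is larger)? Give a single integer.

Round 1: pos1(id82) recv 17: drop; pos2(id84) recv 82: drop; pos3(id51) recv 84: fwd; pos4(id74) recv 51: drop; pos5(id58) recv 74: fwd; pos6(id80) recv 58: drop; pos7(id27) recv 80: fwd; pos0(id17) recv 27: fwd
Round 2: pos4(id74) recv 84: fwd; pos6(id80) recv 74: drop; pos0(id17) recv 80: fwd; pos1(id82) recv 27: drop
Round 3: pos5(id58) recv 84: fwd; pos1(id82) recv 80: drop
Round 4: pos6(id80) recv 84: fwd
Round 5: pos7(id27) recv 84: fwd
Round 6: pos0(id17) recv 84: fwd
Round 7: pos1(id82) recv 84: fwd
Round 8: pos2(id84) recv 84: ELECTED
Message ID 27 originates at pos 7; dropped at pos 1 in round 2

Answer: 2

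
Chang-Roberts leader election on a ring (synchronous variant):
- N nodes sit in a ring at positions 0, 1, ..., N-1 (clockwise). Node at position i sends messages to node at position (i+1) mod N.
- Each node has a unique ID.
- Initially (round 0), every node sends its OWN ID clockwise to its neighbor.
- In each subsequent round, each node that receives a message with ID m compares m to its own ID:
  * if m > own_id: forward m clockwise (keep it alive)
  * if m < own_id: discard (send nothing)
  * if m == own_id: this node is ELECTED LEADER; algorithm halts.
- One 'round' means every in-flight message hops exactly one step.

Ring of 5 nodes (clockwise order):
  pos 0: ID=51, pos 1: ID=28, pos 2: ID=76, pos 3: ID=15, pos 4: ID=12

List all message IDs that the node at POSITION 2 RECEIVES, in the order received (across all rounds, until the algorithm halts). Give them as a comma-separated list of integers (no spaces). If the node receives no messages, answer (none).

Round 1: pos1(id28) recv 51: fwd; pos2(id76) recv 28: drop; pos3(id15) recv 76: fwd; pos4(id12) recv 15: fwd; pos0(id51) recv 12: drop
Round 2: pos2(id76) recv 51: drop; pos4(id12) recv 76: fwd; pos0(id51) recv 15: drop
Round 3: pos0(id51) recv 76: fwd
Round 4: pos1(id28) recv 76: fwd
Round 5: pos2(id76) recv 76: ELECTED

Answer: 28,51,76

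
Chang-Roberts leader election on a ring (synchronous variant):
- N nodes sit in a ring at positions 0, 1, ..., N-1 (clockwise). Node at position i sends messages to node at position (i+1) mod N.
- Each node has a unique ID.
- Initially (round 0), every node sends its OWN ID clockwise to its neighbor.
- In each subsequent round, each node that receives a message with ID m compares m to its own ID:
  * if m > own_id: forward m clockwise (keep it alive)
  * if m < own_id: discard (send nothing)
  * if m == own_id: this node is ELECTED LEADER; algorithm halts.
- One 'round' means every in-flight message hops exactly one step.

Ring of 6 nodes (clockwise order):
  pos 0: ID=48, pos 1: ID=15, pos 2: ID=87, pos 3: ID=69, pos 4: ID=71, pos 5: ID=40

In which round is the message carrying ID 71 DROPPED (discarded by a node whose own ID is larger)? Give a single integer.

Round 1: pos1(id15) recv 48: fwd; pos2(id87) recv 15: drop; pos3(id69) recv 87: fwd; pos4(id71) recv 69: drop; pos5(id40) recv 71: fwd; pos0(id48) recv 40: drop
Round 2: pos2(id87) recv 48: drop; pos4(id71) recv 87: fwd; pos0(id48) recv 71: fwd
Round 3: pos5(id40) recv 87: fwd; pos1(id15) recv 71: fwd
Round 4: pos0(id48) recv 87: fwd; pos2(id87) recv 71: drop
Round 5: pos1(id15) recv 87: fwd
Round 6: pos2(id87) recv 87: ELECTED
Message ID 71 originates at pos 4; dropped at pos 2 in round 4

Answer: 4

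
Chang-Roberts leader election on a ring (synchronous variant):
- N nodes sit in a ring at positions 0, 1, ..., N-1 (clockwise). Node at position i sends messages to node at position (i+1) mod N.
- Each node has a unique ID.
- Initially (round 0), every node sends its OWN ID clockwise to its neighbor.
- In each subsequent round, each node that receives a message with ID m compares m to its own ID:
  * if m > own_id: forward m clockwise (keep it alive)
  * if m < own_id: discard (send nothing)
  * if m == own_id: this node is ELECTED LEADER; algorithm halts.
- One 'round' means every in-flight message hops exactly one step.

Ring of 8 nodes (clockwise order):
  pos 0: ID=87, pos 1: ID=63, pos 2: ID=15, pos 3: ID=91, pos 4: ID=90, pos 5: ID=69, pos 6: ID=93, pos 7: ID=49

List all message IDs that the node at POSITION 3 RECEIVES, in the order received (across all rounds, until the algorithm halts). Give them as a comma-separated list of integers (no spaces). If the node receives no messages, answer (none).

Answer: 15,63,87,93

Derivation:
Round 1: pos1(id63) recv 87: fwd; pos2(id15) recv 63: fwd; pos3(id91) recv 15: drop; pos4(id90) recv 91: fwd; pos5(id69) recv 90: fwd; pos6(id93) recv 69: drop; pos7(id49) recv 93: fwd; pos0(id87) recv 49: drop
Round 2: pos2(id15) recv 87: fwd; pos3(id91) recv 63: drop; pos5(id69) recv 91: fwd; pos6(id93) recv 90: drop; pos0(id87) recv 93: fwd
Round 3: pos3(id91) recv 87: drop; pos6(id93) recv 91: drop; pos1(id63) recv 93: fwd
Round 4: pos2(id15) recv 93: fwd
Round 5: pos3(id91) recv 93: fwd
Round 6: pos4(id90) recv 93: fwd
Round 7: pos5(id69) recv 93: fwd
Round 8: pos6(id93) recv 93: ELECTED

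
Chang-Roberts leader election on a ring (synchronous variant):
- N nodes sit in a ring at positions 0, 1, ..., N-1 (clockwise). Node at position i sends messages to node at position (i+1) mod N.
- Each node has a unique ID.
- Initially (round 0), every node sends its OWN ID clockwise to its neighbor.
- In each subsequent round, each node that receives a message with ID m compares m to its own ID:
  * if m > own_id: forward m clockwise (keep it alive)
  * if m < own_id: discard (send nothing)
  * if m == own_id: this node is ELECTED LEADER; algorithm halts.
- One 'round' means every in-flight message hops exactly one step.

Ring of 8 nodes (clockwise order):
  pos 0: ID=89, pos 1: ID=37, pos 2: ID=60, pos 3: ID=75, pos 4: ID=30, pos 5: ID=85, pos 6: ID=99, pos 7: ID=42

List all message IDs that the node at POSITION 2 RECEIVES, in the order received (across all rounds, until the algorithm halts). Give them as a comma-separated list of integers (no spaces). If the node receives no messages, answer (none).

Answer: 37,89,99

Derivation:
Round 1: pos1(id37) recv 89: fwd; pos2(id60) recv 37: drop; pos3(id75) recv 60: drop; pos4(id30) recv 75: fwd; pos5(id85) recv 30: drop; pos6(id99) recv 85: drop; pos7(id42) recv 99: fwd; pos0(id89) recv 42: drop
Round 2: pos2(id60) recv 89: fwd; pos5(id85) recv 75: drop; pos0(id89) recv 99: fwd
Round 3: pos3(id75) recv 89: fwd; pos1(id37) recv 99: fwd
Round 4: pos4(id30) recv 89: fwd; pos2(id60) recv 99: fwd
Round 5: pos5(id85) recv 89: fwd; pos3(id75) recv 99: fwd
Round 6: pos6(id99) recv 89: drop; pos4(id30) recv 99: fwd
Round 7: pos5(id85) recv 99: fwd
Round 8: pos6(id99) recv 99: ELECTED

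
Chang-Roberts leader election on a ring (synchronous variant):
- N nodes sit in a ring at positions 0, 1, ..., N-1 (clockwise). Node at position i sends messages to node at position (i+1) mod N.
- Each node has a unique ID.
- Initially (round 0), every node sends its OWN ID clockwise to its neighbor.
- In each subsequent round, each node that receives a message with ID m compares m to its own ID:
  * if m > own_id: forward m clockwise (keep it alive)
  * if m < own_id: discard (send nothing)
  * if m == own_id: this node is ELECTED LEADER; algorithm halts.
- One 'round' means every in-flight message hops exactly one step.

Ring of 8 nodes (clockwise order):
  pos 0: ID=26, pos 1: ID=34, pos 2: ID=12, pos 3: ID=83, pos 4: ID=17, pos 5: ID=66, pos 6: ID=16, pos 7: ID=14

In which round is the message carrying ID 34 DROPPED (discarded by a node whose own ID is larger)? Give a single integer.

Round 1: pos1(id34) recv 26: drop; pos2(id12) recv 34: fwd; pos3(id83) recv 12: drop; pos4(id17) recv 83: fwd; pos5(id66) recv 17: drop; pos6(id16) recv 66: fwd; pos7(id14) recv 16: fwd; pos0(id26) recv 14: drop
Round 2: pos3(id83) recv 34: drop; pos5(id66) recv 83: fwd; pos7(id14) recv 66: fwd; pos0(id26) recv 16: drop
Round 3: pos6(id16) recv 83: fwd; pos0(id26) recv 66: fwd
Round 4: pos7(id14) recv 83: fwd; pos1(id34) recv 66: fwd
Round 5: pos0(id26) recv 83: fwd; pos2(id12) recv 66: fwd
Round 6: pos1(id34) recv 83: fwd; pos3(id83) recv 66: drop
Round 7: pos2(id12) recv 83: fwd
Round 8: pos3(id83) recv 83: ELECTED
Message ID 34 originates at pos 1; dropped at pos 3 in round 2

Answer: 2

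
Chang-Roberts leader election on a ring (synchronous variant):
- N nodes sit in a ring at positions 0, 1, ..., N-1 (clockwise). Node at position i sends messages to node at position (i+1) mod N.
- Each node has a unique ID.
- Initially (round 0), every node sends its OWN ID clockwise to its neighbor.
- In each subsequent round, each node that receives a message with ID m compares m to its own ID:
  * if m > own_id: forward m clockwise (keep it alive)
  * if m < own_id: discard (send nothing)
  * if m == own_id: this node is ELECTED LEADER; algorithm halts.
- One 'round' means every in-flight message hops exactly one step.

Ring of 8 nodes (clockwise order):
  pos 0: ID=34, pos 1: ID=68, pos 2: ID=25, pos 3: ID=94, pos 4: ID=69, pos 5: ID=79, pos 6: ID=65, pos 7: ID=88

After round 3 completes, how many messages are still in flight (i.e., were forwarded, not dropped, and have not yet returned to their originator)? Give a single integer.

Round 1: pos1(id68) recv 34: drop; pos2(id25) recv 68: fwd; pos3(id94) recv 25: drop; pos4(id69) recv 94: fwd; pos5(id79) recv 69: drop; pos6(id65) recv 79: fwd; pos7(id88) recv 65: drop; pos0(id34) recv 88: fwd
Round 2: pos3(id94) recv 68: drop; pos5(id79) recv 94: fwd; pos7(id88) recv 79: drop; pos1(id68) recv 88: fwd
Round 3: pos6(id65) recv 94: fwd; pos2(id25) recv 88: fwd
After round 3: 2 messages still in flight

Answer: 2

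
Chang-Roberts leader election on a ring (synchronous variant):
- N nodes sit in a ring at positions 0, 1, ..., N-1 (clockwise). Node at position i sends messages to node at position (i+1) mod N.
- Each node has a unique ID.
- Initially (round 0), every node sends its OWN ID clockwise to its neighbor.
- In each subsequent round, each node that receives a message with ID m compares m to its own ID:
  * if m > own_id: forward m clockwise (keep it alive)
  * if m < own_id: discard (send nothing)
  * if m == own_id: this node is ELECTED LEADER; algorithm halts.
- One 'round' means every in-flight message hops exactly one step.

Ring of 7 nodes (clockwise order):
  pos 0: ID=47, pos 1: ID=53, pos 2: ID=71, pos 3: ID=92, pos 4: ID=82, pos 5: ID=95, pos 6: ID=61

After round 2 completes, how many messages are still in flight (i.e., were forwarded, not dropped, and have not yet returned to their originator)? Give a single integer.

Round 1: pos1(id53) recv 47: drop; pos2(id71) recv 53: drop; pos3(id92) recv 71: drop; pos4(id82) recv 92: fwd; pos5(id95) recv 82: drop; pos6(id61) recv 95: fwd; pos0(id47) recv 61: fwd
Round 2: pos5(id95) recv 92: drop; pos0(id47) recv 95: fwd; pos1(id53) recv 61: fwd
After round 2: 2 messages still in flight

Answer: 2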